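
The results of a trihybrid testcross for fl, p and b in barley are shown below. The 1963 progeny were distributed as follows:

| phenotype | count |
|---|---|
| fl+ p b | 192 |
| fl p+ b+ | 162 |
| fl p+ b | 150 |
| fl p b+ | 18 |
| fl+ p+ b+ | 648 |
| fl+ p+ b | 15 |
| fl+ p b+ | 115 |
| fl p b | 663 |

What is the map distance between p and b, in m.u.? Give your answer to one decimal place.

The two most frequent reciprocal classes, fl p b and fl+ p+ b+, are the parental types, so the F1 was fl p b / fl+ p+ b+.
The two rarest classes, fl p b+ and fl+ p+ b, are the double crossovers. Comparing them with the parentals, only the b allele has switched, so b is the middle locus and the order is p – b – fl.
Crossovers in the p–b interval produce the single-crossover classes fl p+ b and fl+ p b+ (150 + 115 = 265) plus the double crossovers (33).
RF(p–b) = (265 + 33) / 1963 = 298/1963 = 0.1518 → 15.2 m.u.

15.2 m.u.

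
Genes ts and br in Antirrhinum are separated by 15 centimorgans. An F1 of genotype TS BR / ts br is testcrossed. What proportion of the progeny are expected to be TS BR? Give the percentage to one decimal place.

42.5%

A map distance of 15 centimorgans corresponds to a recombination frequency of 0.150.
The F1 is TS BR / ts br, so TS BR is a parental gamete class with expected frequency (1 − r)/2 = 0.850/2 = 0.4250.
That is 0.4250 = 42.5% of the progeny.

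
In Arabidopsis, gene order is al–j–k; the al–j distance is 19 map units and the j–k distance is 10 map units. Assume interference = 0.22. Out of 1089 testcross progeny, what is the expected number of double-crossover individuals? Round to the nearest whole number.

Map distances give recombination frequencies of 0.190 and 0.100 for the two intervals.
With interference 0.22 (so coincidence = 0.78), expected double-crossover frequency = 0.190 × 0.100 × 0.78 = 0.01482.
Expected number = 0.01482 × 1089 = 16.14 ≈ 16.

16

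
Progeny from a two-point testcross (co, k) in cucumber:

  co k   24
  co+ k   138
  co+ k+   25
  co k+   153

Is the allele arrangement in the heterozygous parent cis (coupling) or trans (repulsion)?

trans

The two most frequent classes are co+ k (138) and co k+ (153); these are the parental (non-recombinant) types.
So the F1 carried co+ k on one chromosome and co k+ on the other — the recessive alleles are on opposite chromosomes (trans / repulsion).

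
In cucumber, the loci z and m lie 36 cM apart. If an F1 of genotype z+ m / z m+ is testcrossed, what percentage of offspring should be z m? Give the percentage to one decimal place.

A map distance of 36 cM corresponds to a recombination frequency of 0.360.
The F1 is z+ m / z m+, so z m is a recombinant gamete class with expected frequency r/2 = 0.360/2 = 0.1800.
That is 0.1800 = 18.0% of the progeny.

18.0%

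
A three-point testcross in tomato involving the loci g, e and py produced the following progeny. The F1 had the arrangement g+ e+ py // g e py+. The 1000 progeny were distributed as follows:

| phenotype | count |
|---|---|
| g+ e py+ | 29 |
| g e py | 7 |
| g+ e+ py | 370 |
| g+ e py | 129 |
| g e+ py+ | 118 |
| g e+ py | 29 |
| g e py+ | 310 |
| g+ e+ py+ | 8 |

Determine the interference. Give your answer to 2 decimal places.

0.22

The two rarest classes, g+ e+ py+ and g e py, are the double crossovers. Comparing them with the parentals, only the py allele has switched, so py is the middle locus and the order is g – py – e.
g–py: (58 + 15)/1000 = 0.0730; py–e: (247 + 15)/1000 = 0.2620.
Expected DCO frequency = 0.0730 × 0.2620 ≈ 0.01913; observed = 15/1000 ≈ 0.01500.
Coefficient of coincidence = 0.01500/0.01913 ≈ 0.78; interference = 1 − 0.78 = 0.22.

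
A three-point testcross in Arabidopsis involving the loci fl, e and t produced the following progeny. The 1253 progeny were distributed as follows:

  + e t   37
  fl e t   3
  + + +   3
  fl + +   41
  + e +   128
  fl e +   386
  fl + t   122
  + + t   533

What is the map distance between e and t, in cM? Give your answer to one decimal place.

6.7 cM

The two most frequent reciprocal classes, fl e + and + + t, are the parental types, so the F1 was fl e + / + + t.
The two rarest classes, fl e t and + + +, are the double crossovers. Comparing them with the parentals, only the t allele has switched, so t is the middle locus and the order is fl – t – e.
Crossovers in the t–e interval produce the single-crossover classes fl + + and + e t (41 + 37 = 78) plus the double crossovers (6).
RF(t–e) = (78 + 6) / 1253 = 84/1253 = 0.0670 → 6.7 cM.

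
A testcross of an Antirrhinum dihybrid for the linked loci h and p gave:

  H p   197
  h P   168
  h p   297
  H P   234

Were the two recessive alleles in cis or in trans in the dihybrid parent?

cis

The two most frequent classes are H P (234) and h p (297); these are the parental (non-recombinant) types.
So the F1 carried H P on one chromosome and h p on the other — the recessive alleles are on the same chromosome (cis / coupling).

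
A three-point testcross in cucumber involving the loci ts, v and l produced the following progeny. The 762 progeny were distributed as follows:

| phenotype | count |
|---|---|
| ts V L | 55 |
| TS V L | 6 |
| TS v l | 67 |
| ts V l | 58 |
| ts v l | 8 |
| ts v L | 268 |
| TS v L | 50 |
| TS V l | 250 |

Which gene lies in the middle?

The two most frequent reciprocal classes, ts v L and TS V l, are the parental types, so the F1 was ts v L / TS V l.
The two rarest classes, ts v l and TS V L, are the double crossovers. Comparing them with the parentals, only the l allele has switched, so l is the middle locus and the order is ts – l – v.

l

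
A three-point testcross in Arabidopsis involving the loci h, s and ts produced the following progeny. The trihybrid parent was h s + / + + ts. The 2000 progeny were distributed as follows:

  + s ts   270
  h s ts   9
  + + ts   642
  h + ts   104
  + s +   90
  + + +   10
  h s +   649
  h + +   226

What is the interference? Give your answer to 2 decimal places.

The two rarest classes, h s ts and + + +, are the double crossovers. Comparing them with the parentals, only the ts allele has switched, so ts is the middle locus and the order is s – ts – h.
s–ts: (496 + 19)/2000 = 0.2575; ts–h: (194 + 19)/2000 = 0.1065.
Expected DCO frequency = 0.2575 × 0.1065 ≈ 0.02742; observed = 19/2000 ≈ 0.00950.
Coefficient of coincidence = 0.00950/0.02742 ≈ 0.35; interference = 1 − 0.35 = 0.65.

0.65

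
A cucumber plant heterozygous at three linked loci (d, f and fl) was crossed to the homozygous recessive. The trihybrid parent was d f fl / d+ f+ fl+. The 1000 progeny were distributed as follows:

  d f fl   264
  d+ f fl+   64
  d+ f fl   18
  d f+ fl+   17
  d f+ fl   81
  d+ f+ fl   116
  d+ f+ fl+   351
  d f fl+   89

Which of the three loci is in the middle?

The two rarest classes, d+ f fl and d f+ fl+, are the double crossovers. Comparing them with the parentals, only the d allele has switched, so d is the middle locus and the order is fl – d – f.

d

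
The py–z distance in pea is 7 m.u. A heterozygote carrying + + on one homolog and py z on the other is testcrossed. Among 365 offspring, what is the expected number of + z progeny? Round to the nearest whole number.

13

A map distance of 7 m.u. corresponds to a recombination frequency of 0.070.
The F1 is + + / py z, so + z is a recombinant gamete class with expected frequency r/2 = 0.070/2 = 0.0350.
Expected number = 0.0350 × 365 = 12.78 ≈ 13.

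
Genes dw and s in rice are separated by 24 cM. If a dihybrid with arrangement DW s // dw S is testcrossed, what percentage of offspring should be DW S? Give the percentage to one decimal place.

12.0%

A map distance of 24 cM corresponds to a recombination frequency of 0.240.
The F1 is DW s / dw S, so DW S is a recombinant gamete class with expected frequency r/2 = 0.240/2 = 0.1200.
That is 0.1200 = 12.0% of the progeny.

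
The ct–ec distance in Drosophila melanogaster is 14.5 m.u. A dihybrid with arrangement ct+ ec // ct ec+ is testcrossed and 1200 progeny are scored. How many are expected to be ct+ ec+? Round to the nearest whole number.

A map distance of 14.5 m.u. corresponds to a recombination frequency of 0.145.
The F1 is ct+ ec / ct ec+, so ct+ ec+ is a recombinant gamete class with expected frequency r/2 = 0.145/2 = 0.0725.
Expected number = 0.0725 × 1200 = 87.00 ≈ 87.

87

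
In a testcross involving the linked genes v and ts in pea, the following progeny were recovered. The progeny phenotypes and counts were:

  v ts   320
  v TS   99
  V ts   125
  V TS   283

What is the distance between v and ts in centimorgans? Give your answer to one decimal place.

The two most frequent classes, V TS (283) and v ts (320), are the parental types, so the F1 was V TS / v ts.
The recombinant classes are V ts and v TS: 125 + 99 = 224.
Recombination frequency = 224/827 = 0.2709 ≈ 27.1%, i.e. 27.1 centimorgans.

27.1 centimorgans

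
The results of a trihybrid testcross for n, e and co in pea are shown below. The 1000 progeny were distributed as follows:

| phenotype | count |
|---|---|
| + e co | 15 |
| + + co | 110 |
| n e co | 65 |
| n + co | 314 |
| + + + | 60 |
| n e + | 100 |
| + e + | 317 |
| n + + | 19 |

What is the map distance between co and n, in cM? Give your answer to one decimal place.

The two most frequent reciprocal classes, n + co and + e +, are the parental types, so the F1 was n + co / + e +.
The two rarest classes, n + + and + e co, are the double crossovers. Comparing them with the parentals, only the co allele has switched, so co is the middle locus and the order is n – co – e.
Crossovers in the n–co interval produce the single-crossover classes + + co and n e + (110 + 100 = 210) plus the double crossovers (34).
RF(n–co) = (210 + 34) / 1000 = 244/1000 = 0.2440 → 24.4 cM.

24.4 cM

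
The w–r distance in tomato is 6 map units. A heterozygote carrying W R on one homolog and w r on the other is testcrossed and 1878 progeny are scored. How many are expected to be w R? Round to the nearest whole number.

A map distance of 6 map units corresponds to a recombination frequency of 0.060.
The F1 is W R / w r, so w R is a recombinant gamete class with expected frequency r/2 = 0.060/2 = 0.0300.
Expected number = 0.0300 × 1878 = 56.34 ≈ 56.

56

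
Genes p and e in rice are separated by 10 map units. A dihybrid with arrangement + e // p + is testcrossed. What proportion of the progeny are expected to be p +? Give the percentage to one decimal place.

A map distance of 10 map units corresponds to a recombination frequency of 0.100.
The F1 is + e / p +, so p + is a parental gamete class with expected frequency (1 − r)/2 = 0.900/2 = 0.4500.
That is 0.4500 = 45.0% of the progeny.

45.0%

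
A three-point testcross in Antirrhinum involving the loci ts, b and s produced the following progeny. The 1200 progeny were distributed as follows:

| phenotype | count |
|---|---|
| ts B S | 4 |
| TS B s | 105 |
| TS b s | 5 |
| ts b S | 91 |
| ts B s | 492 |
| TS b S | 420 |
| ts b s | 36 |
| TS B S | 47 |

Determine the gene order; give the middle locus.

s

The two most frequent reciprocal classes, ts B s and TS b S, are the parental types, so the F1 was ts B s / TS b S.
The two rarest classes, ts B S and TS b s, are the double crossovers. Comparing them with the parentals, only the s allele has switched, so s is the middle locus and the order is ts – s – b.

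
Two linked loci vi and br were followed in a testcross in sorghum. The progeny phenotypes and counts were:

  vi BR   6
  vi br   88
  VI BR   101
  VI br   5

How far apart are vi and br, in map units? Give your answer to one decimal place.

The two most frequent classes, VI BR (101) and vi br (88), are the parental types, so the F1 was VI BR / vi br.
The recombinant classes are VI br and vi BR: 5 + 6 = 11.
Recombination frequency = 11/200 = 0.0550 ≈ 5.5%, i.e. 5.5 map units.

5.5 map units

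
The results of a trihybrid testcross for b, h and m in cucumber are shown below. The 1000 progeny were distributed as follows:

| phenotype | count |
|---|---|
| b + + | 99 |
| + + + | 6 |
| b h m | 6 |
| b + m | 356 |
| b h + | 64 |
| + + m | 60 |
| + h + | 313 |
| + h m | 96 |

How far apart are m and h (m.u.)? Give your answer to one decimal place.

The two most frequent reciprocal classes, b + m and + h +, are the parental types, so the F1 was b + m / + h +.
The two rarest classes, b h m and + + +, are the double crossovers. Comparing them with the parentals, only the h allele has switched, so h is the middle locus and the order is b – h – m.
Crossovers in the h–m interval produce the single-crossover classes b + + and + h m (99 + 96 = 195) plus the double crossovers (12).
RF(h–m) = (195 + 12) / 1000 = 207/1000 = 0.2070 → 20.7 m.u.

20.7 m.u.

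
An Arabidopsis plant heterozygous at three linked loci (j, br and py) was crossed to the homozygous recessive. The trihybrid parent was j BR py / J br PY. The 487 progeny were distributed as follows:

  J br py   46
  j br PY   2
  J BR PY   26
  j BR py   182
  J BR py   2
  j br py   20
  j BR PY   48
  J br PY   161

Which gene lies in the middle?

j

The two rarest classes, J BR py and j br PY, are the double crossovers. Comparing them with the parentals, only the j allele has switched, so j is the middle locus and the order is py – j – br.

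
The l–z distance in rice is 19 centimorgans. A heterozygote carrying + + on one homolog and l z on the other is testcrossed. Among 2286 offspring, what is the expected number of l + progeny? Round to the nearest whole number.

A map distance of 19 centimorgans corresponds to a recombination frequency of 0.190.
The F1 is + + / l z, so l + is a recombinant gamete class with expected frequency r/2 = 0.190/2 = 0.0950.
Expected number = 0.0950 × 2286 = 217.17 ≈ 217.

217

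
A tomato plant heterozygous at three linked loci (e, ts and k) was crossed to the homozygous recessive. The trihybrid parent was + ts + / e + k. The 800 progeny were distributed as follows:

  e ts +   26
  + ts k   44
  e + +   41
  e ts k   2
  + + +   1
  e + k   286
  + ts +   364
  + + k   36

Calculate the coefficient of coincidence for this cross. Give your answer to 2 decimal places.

The two rarest classes, + + + and e ts k, are the double crossovers. Comparing them with the parentals, only the ts allele has switched, so ts is the middle locus and the order is e – ts – k.
e–ts: (62 + 3)/800 = 0.0813; ts–k: (85 + 3)/800 = 0.1100.
Expected DCO frequency = 0.0813 × 0.1100 ≈ 0.00894; observed = 3/800 ≈ 0.00375.
Coefficient of coincidence = 0.00375/0.00894 ≈ 0.42.

0.42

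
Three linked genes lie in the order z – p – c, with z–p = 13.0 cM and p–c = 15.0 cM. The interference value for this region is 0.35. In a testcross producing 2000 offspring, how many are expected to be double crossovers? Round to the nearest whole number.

25

Map distances give recombination frequencies of 0.130 and 0.150 for the two intervals.
With interference 0.35 (so coincidence = 0.65), expected double-crossover frequency = 0.130 × 0.150 × 0.65 = 0.01268.
Expected number = 0.01268 × 2000 = 25.35 ≈ 25.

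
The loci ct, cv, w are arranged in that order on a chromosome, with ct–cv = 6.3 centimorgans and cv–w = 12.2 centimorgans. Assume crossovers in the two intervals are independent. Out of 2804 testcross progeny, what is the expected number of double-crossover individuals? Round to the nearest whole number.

22

Map distances give recombination frequencies of 0.063 and 0.122 for the two intervals.
With no interference, expected double-crossover frequency = 0.063 × 0.122 = 0.00769.
Expected number = 0.00769 × 2804 = 21.55 ≈ 22.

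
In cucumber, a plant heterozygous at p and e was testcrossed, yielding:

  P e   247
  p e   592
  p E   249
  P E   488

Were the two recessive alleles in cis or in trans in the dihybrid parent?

The two most frequent classes are P E (488) and p e (592); these are the parental (non-recombinant) types.
So the F1 carried P E on one chromosome and p e on the other — the recessive alleles are on the same chromosome (cis / coupling).

cis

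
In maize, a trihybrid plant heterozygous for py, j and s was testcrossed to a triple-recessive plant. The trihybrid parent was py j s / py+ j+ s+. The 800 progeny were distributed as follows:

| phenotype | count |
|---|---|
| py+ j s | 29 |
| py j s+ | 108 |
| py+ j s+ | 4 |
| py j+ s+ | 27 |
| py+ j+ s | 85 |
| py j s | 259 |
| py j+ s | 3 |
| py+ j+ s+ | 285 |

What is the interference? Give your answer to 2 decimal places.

The two rarest classes, py j+ s and py+ j s+, are the double crossovers. Comparing them with the parentals, only the j allele has switched, so j is the middle locus and the order is py – j – s.
py–j: (56 + 7)/800 = 0.0788; j–s: (193 + 7)/800 = 0.2500.
Expected DCO frequency = 0.0788 × 0.2500 ≈ 0.01970; observed = 7/800 ≈ 0.00875.
Coefficient of coincidence = 0.00875/0.01970 ≈ 0.44; interference = 1 − 0.44 = 0.56.

0.56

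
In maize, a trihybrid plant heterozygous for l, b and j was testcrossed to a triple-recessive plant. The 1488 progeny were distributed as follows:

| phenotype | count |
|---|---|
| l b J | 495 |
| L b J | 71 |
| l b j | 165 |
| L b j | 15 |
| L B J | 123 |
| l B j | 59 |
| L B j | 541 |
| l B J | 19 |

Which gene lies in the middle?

b

The two most frequent reciprocal classes, l b J and L B j, are the parental types, so the F1 was l b J / L B j.
The two rarest classes, l B J and L b j, are the double crossovers. Comparing them with the parentals, only the b allele has switched, so b is the middle locus and the order is l – b – j.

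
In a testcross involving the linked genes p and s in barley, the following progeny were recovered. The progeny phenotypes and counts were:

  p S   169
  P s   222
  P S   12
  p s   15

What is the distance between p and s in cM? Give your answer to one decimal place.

6.5 cM

The two most frequent classes, P s (222) and p S (169), are the parental types, so the F1 was P s / p S.
The recombinant classes are P S and p s: 12 + 15 = 27.
Recombination frequency = 27/418 = 0.0646 ≈ 6.5%, i.e. 6.5 cM.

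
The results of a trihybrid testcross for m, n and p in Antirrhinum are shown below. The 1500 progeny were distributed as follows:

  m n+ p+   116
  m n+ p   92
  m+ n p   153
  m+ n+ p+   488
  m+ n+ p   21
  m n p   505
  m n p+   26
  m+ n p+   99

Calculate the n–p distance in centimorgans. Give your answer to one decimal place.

15.9 centimorgans

The two most frequent reciprocal classes, m n p and m+ n+ p+, are the parental types, so the F1 was m n p / m+ n+ p+.
The two rarest classes, m n p+ and m+ n+ p, are the double crossovers. Comparing them with the parentals, only the p allele has switched, so p is the middle locus and the order is m – p – n.
Crossovers in the p–n interval produce the single-crossover classes m n+ p and m+ n p+ (92 + 99 = 191) plus the double crossovers (47).
RF(p–n) = (191 + 47) / 1500 = 238/1500 = 0.1587 → 15.9 centimorgans.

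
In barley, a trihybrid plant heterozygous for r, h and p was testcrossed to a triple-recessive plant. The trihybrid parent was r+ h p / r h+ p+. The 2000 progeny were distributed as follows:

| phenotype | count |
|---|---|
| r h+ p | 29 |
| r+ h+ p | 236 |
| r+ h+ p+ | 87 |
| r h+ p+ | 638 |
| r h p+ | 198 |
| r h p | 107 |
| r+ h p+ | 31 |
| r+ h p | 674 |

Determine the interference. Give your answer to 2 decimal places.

The two rarest classes, r+ h p+ and r h+ p, are the double crossovers. Comparing them with the parentals, only the p allele has switched, so p is the middle locus and the order is h – p – r.
h–p: (434 + 60)/2000 = 0.2470; p–r: (194 + 60)/2000 = 0.1270.
Expected DCO frequency = 0.2470 × 0.1270 ≈ 0.03137; observed = 60/2000 ≈ 0.03000.
Coefficient of coincidence = 0.03000/0.03137 ≈ 0.96; interference = 1 − 0.96 = 0.04.

0.04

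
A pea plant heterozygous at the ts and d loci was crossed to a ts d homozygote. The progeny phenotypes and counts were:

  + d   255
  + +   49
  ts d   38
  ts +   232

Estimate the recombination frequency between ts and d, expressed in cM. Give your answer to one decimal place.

The two most frequent classes, + d (255) and ts + (232), are the parental types, so the F1 was + d / ts +.
The recombinant classes are + + and ts d: 49 + 38 = 87.
Recombination frequency = 87/574 = 0.1516 ≈ 15.2%, i.e. 15.2 cM.

15.2 cM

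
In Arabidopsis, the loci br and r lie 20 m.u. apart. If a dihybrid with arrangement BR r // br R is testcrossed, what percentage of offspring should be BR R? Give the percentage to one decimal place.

A map distance of 20 m.u. corresponds to a recombination frequency of 0.200.
The F1 is BR r / br R, so BR R is a recombinant gamete class with expected frequency r/2 = 0.200/2 = 0.1000.
That is 0.1000 = 10.0% of the progeny.

10.0%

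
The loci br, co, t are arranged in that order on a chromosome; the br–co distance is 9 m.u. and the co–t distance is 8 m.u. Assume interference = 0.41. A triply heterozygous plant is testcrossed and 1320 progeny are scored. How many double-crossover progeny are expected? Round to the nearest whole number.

6

Map distances give recombination frequencies of 0.090 and 0.080 for the two intervals.
With interference 0.41 (so coincidence = 0.59), expected double-crossover frequency = 0.090 × 0.080 × 0.59 = 0.00425.
Expected number = 0.00425 × 1320 = 5.61 ≈ 6.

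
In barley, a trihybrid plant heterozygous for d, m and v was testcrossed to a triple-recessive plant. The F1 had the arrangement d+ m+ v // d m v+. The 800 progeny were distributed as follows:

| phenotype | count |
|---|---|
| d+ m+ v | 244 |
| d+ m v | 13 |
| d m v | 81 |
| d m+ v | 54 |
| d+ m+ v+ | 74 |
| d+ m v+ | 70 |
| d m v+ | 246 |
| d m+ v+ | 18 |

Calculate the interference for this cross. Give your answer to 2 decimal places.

The two rarest classes, d+ m v and d m+ v+, are the double crossovers. Comparing them with the parentals, only the m allele has switched, so m is the middle locus and the order is d – m – v.
d–m: (124 + 31)/800 = 0.1938; m–v: (155 + 31)/800 = 0.2325.
Expected DCO frequency = 0.1938 × 0.2325 ≈ 0.04506; observed = 31/800 ≈ 0.03875.
Coefficient of coincidence = 0.03875/0.04506 ≈ 0.86; interference = 1 − 0.86 = 0.14.

0.14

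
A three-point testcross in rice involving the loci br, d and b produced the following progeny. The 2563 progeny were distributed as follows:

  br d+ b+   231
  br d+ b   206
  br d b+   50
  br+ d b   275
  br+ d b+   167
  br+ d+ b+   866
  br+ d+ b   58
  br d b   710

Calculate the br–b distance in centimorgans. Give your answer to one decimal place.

The two most frequent reciprocal classes, br+ d+ b+ and br d b, are the parental types, so the F1 was br+ d+ b+ / br d b.
The two rarest classes, br+ d+ b and br d b+, are the double crossovers. Comparing them with the parentals, only the b allele has switched, so b is the middle locus and the order is d – b – br.
Crossovers in the b–br interval produce the single-crossover classes br d+ b+ and br+ d b (231 + 275 = 506) plus the double crossovers (108).
RF(b–br) = (506 + 108) / 2563 = 614/2563 = 0.2396 → 24.0 centimorgans.

24.0 centimorgans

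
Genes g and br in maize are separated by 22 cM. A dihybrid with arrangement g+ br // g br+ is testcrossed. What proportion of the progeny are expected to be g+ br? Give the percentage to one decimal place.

A map distance of 22 cM corresponds to a recombination frequency of 0.220.
The F1 is g+ br / g br+, so g+ br is a parental gamete class with expected frequency (1 − r)/2 = 0.780/2 = 0.3900.
That is 0.3900 = 39.0% of the progeny.

39.0%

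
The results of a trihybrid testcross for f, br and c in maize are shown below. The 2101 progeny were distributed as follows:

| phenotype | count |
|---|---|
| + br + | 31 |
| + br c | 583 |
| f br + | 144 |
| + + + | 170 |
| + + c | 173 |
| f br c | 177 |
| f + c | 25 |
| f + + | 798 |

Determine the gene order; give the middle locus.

The two most frequent reciprocal classes, + br c and f + +, are the parental types, so the F1 was + br c / f + +.
The two rarest classes, + br + and f + c, are the double crossovers. Comparing them with the parentals, only the c allele has switched, so c is the middle locus and the order is f – c – br.

c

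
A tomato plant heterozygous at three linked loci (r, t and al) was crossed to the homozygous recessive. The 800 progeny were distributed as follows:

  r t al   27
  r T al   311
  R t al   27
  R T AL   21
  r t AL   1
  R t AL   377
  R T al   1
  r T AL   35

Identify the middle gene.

r

The two most frequent reciprocal classes, R t AL and r T al, are the parental types, so the F1 was R t AL / r T al.
The two rarest classes, r t AL and R T al, are the double crossovers. Comparing them with the parentals, only the r allele has switched, so r is the middle locus and the order is t – r – al.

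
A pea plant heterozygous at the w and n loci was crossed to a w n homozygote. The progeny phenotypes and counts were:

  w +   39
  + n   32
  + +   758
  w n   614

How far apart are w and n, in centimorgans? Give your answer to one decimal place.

The two most frequent classes, + + (758) and w n (614), are the parental types, so the F1 was + + / w n.
The recombinant classes are + n and w +: 32 + 39 = 71.
Recombination frequency = 71/1443 = 0.0492 ≈ 4.9%, i.e. 4.9 centimorgans.

4.9 centimorgans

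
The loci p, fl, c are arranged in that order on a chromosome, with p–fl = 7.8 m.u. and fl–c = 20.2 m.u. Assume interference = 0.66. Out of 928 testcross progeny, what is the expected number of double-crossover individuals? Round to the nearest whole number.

Map distances give recombination frequencies of 0.078 and 0.202 for the two intervals.
With interference 0.66 (so coincidence = 0.34), expected double-crossover frequency = 0.078 × 0.202 × 0.34 = 0.00536.
Expected number = 0.00536 × 928 = 4.97 ≈ 5.

5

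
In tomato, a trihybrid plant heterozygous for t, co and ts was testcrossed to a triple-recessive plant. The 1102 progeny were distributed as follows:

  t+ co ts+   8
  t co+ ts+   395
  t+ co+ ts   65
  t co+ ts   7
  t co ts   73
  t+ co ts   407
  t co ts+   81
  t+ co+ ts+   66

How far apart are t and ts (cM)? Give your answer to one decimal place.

14.0 cM

The two most frequent reciprocal classes, t+ co ts and t co+ ts+, are the parental types, so the F1 was t+ co ts / t co+ ts+.
The two rarest classes, t+ co ts+ and t co+ ts, are the double crossovers. Comparing them with the parentals, only the ts allele has switched, so ts is the middle locus and the order is co – ts – t.
Crossovers in the ts–t interval produce the single-crossover classes t co ts and t+ co+ ts+ (73 + 66 = 139) plus the double crossovers (15).
RF(ts–t) = (139 + 15) / 1102 = 154/1102 = 0.1397 → 14.0 cM.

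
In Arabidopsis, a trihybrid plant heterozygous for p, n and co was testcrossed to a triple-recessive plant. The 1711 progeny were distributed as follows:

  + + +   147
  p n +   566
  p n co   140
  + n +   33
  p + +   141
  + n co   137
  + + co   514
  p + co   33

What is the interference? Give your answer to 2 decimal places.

The two most frequent reciprocal classes, + + co and p n +, are the parental types, so the F1 was + + co / p n +.
The two rarest classes, p + co and + n +, are the double crossovers. Comparing them with the parentals, only the p allele has switched, so p is the middle locus and the order is co – p – n.
co–p: (287 + 66)/1711 = 0.2063; p–n: (278 + 66)/1711 = 0.2011.
Expected DCO frequency = 0.2063 × 0.2011 ≈ 0.04149; observed = 66/1711 ≈ 0.03857.
Coefficient of coincidence = 0.03857/0.04149 ≈ 0.93; interference = 1 − 0.93 = 0.07.

0.07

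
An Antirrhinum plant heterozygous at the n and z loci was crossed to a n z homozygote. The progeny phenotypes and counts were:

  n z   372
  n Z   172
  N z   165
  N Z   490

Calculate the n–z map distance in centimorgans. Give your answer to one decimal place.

28.1 centimorgans

The two most frequent classes, N Z (490) and n z (372), are the parental types, so the F1 was N Z / n z.
The recombinant classes are N z and n Z: 165 + 172 = 337.
Recombination frequency = 337/1199 = 0.2811 ≈ 28.1%, i.e. 28.1 centimorgans.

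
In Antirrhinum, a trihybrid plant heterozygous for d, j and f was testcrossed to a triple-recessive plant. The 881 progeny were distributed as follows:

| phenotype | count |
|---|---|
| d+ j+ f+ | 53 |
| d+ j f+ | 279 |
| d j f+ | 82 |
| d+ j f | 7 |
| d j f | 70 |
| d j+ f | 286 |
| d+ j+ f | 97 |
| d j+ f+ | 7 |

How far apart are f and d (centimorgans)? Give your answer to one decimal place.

21.9 centimorgans

The two most frequent reciprocal classes, d j+ f and d+ j f+, are the parental types, so the F1 was d j+ f / d+ j f+.
The two rarest classes, d j+ f+ and d+ j f, are the double crossovers. Comparing them with the parentals, only the f allele has switched, so f is the middle locus and the order is d – f – j.
Crossovers in the d–f interval produce the single-crossover classes d+ j+ f and d j f+ (97 + 82 = 179) plus the double crossovers (14).
RF(d–f) = (179 + 14) / 881 = 193/881 = 0.2191 → 21.9 centimorgans.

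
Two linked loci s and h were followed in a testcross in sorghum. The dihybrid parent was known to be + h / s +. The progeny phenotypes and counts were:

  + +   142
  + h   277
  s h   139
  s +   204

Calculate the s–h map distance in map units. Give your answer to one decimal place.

36.9 map units

The recombinant classes are + + and s h: 142 + 139 = 281.
Recombination frequency = 281/762 = 0.3688 ≈ 36.9%, i.e. 36.9 map units.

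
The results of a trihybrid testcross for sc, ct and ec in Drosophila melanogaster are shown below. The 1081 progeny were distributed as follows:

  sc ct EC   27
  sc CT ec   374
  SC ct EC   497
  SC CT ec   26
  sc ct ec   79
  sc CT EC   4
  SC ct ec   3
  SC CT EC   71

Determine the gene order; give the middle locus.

The two most frequent reciprocal classes, sc CT ec and SC ct EC, are the parental types, so the F1 was sc CT ec / SC ct EC.
The two rarest classes, sc CT EC and SC ct ec, are the double crossovers. Comparing them with the parentals, only the ec allele has switched, so ec is the middle locus and the order is ct – ec – sc.

ec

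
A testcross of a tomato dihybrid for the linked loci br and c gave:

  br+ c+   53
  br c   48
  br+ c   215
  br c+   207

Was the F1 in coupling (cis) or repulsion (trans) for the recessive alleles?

The two most frequent classes are br+ c (215) and br c+ (207); these are the parental (non-recombinant) types.
So the F1 carried br+ c on one chromosome and br c+ on the other — the recessive alleles are on opposite chromosomes (trans / repulsion).

trans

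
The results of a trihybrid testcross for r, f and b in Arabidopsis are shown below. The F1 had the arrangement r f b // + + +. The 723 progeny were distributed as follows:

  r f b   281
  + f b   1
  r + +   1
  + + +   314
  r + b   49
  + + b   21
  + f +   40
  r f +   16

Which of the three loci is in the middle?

The two rarest classes, + f b and r + +, are the double crossovers. Comparing them with the parentals, only the r allele has switched, so r is the middle locus and the order is f – r – b.

r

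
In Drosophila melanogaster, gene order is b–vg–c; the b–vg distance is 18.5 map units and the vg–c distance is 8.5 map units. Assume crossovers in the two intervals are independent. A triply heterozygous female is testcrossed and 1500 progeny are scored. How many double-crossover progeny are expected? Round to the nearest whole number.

Map distances give recombination frequencies of 0.185 and 0.085 for the two intervals.
With no interference, expected double-crossover frequency = 0.185 × 0.085 = 0.01572.
Expected number = 0.01572 × 1500 = 23.59 ≈ 24.

24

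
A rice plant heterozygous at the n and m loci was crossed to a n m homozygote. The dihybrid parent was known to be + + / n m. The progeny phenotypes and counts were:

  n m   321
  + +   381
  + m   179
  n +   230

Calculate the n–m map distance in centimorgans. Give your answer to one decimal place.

The recombinant classes are + m and n +: 179 + 230 = 409.
Recombination frequency = 409/1111 = 0.3681 ≈ 36.8%, i.e. 36.8 centimorgans.

36.8 centimorgans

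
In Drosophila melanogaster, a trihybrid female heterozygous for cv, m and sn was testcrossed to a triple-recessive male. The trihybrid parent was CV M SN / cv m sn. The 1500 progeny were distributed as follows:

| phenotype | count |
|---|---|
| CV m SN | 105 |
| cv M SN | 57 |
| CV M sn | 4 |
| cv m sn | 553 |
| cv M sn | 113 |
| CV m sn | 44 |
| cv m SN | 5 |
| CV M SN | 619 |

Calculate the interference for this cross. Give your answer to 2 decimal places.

0.46

The two rarest classes, CV M sn and cv m SN, are the double crossovers. Comparing them with the parentals, only the sn allele has switched, so sn is the middle locus and the order is m – sn – cv.
m–sn: (218 + 9)/1500 = 0.1513; sn–cv: (101 + 9)/1500 = 0.0733.
Expected DCO frequency = 0.1513 × 0.0733 ≈ 0.01109; observed = 9/1500 ≈ 0.00600.
Coefficient of coincidence = 0.00600/0.01109 ≈ 0.54; interference = 1 − 0.54 = 0.46.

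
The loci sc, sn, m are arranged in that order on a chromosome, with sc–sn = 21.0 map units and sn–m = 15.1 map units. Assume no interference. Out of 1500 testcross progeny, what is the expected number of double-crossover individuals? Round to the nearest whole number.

48

Map distances give recombination frequencies of 0.210 and 0.151 for the two intervals.
With no interference, expected double-crossover frequency = 0.210 × 0.151 = 0.03171.
Expected number = 0.03171 × 1500 = 47.56 ≈ 48.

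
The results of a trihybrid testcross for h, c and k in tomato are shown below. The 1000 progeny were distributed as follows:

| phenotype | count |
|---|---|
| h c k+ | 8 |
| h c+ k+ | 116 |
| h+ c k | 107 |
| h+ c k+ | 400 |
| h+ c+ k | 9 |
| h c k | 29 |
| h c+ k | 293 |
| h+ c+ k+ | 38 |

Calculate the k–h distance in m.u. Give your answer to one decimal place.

The two most frequent reciprocal classes, h+ c k+ and h c+ k, are the parental types, so the F1 was h+ c k+ / h c+ k.
The two rarest classes, h c k+ and h+ c+ k, are the double crossovers. Comparing them with the parentals, only the h allele has switched, so h is the middle locus and the order is c – h – k.
Crossovers in the h–k interval produce the single-crossover classes h+ c k and h c+ k+ (107 + 116 = 223) plus the double crossovers (17).
RF(h–k) = (223 + 17) / 1000 = 240/1000 = 0.2400 → 24.0 m.u.

24.0 m.u.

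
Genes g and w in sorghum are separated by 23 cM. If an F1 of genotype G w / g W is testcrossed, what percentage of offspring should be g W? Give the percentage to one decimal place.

A map distance of 23 cM corresponds to a recombination frequency of 0.230.
The F1 is G w / g W, so g W is a parental gamete class with expected frequency (1 − r)/2 = 0.770/2 = 0.3850.
That is 0.3850 = 38.5% of the progeny.

38.5%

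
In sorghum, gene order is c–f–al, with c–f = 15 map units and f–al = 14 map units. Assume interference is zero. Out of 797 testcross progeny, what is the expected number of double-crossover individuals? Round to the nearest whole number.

Map distances give recombination frequencies of 0.150 and 0.140 for the two intervals.
With no interference, expected double-crossover frequency = 0.150 × 0.140 = 0.02100.
Expected number = 0.02100 × 797 = 16.74 ≈ 17.

17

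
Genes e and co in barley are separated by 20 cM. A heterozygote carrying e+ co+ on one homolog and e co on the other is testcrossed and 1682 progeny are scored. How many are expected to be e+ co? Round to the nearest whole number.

168

A map distance of 20 cM corresponds to a recombination frequency of 0.200.
The F1 is e+ co+ / e co, so e+ co is a recombinant gamete class with expected frequency r/2 = 0.200/2 = 0.1000.
Expected number = 0.1000 × 1682 = 168.20 ≈ 168.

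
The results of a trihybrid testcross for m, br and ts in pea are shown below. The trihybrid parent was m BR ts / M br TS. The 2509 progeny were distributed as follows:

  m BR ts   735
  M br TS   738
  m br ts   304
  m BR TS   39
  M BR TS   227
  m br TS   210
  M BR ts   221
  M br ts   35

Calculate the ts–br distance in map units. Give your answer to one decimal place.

24.1 map units

The two rarest classes, m BR TS and M br ts, are the double crossovers. Comparing them with the parentals, only the ts allele has switched, so ts is the middle locus and the order is m – ts – br.
Crossovers in the ts–br interval produce the single-crossover classes m br ts and M BR TS (304 + 227 = 531) plus the double crossovers (74).
RF(ts–br) = (531 + 74) / 2509 = 605/2509 = 0.2411 → 24.1 map units.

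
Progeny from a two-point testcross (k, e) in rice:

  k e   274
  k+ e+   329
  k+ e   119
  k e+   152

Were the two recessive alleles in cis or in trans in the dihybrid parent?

The two most frequent classes are k+ e+ (329) and k e (274); these are the parental (non-recombinant) types.
So the F1 carried k+ e+ on one chromosome and k e on the other — the recessive alleles are on the same chromosome (cis / coupling).

cis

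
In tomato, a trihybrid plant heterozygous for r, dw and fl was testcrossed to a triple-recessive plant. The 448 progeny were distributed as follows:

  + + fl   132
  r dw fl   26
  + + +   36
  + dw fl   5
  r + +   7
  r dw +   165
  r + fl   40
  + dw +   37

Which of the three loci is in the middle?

dw

The two most frequent reciprocal classes, + + fl and r dw +, are the parental types, so the F1 was + + fl / r dw +.
The two rarest classes, + dw fl and r + +, are the double crossovers. Comparing them with the parentals, only the dw allele has switched, so dw is the middle locus and the order is fl – dw – r.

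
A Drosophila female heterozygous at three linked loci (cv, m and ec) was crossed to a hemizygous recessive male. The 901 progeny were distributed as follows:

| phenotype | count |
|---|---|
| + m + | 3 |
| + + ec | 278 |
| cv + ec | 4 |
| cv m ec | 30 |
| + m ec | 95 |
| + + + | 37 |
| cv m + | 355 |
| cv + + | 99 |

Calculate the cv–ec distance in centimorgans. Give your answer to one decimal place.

The two most frequent reciprocal classes, + + ec and cv m +, are the parental types, so the F1 was + + ec / cv m +.
The two rarest classes, cv + ec and + m +, are the double crossovers. Comparing them with the parentals, only the cv allele has switched, so cv is the middle locus and the order is ec – cv – m.
Crossovers in the ec–cv interval produce the single-crossover classes + + + and cv m ec (37 + 30 = 67) plus the double crossovers (7).
RF(ec–cv) = (67 + 7) / 901 = 74/901 = 0.0821 → 8.2 centimorgans.

8.2 centimorgans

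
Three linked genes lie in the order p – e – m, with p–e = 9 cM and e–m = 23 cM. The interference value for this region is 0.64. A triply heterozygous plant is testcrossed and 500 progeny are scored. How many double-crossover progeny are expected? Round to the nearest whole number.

Map distances give recombination frequencies of 0.090 and 0.230 for the two intervals.
With interference 0.64 (so coincidence = 0.36), expected double-crossover frequency = 0.090 × 0.230 × 0.36 = 0.00745.
Expected number = 0.00745 × 500 = 3.73 ≈ 4.

4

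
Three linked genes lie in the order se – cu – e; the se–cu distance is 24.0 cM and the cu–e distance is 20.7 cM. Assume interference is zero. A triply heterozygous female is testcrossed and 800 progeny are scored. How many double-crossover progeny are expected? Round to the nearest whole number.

40

Map distances give recombination frequencies of 0.240 and 0.207 for the two intervals.
With no interference, expected double-crossover frequency = 0.240 × 0.207 = 0.04968.
Expected number = 0.04968 × 800 = 39.74 ≈ 40.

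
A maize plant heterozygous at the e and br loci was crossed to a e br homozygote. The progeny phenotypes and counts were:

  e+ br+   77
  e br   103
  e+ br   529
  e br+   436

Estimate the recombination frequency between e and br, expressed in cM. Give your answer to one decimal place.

The two most frequent classes, e+ br (529) and e br+ (436), are the parental types, so the F1 was e+ br / e br+.
The recombinant classes are e+ br+ and e br: 77 + 103 = 180.
Recombination frequency = 180/1145 = 0.1572 ≈ 15.7%, i.e. 15.7 cM.

15.7 cM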